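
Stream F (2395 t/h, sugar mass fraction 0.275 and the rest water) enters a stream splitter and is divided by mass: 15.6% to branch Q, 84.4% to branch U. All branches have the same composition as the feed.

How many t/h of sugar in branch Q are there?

Branch Q total = 0.156×2395 = 373.62 t/h.
sugar in Q = 0.275×373.62 = 102.75 t/h.

102.7 t/h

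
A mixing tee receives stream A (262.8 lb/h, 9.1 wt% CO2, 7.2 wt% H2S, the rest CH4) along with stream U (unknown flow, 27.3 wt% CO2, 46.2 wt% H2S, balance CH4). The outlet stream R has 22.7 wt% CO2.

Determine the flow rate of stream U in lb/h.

777 lb/h

Let U be the unknown flow. Total out = 262.8 + U.
CO2 balance: 23.915 + 0.273·U = 0.227·(262.8 + U)
(0.273 − 0.227)·U = 0.227×262.8 − 23.915 = 35.741
U = 35.741 / 0.046 = 776.97 lb/h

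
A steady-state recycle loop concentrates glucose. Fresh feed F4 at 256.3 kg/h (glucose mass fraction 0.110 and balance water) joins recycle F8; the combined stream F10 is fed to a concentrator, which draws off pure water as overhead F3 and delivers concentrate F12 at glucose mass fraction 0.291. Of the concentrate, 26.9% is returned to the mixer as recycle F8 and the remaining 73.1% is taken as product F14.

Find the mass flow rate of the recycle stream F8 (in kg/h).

Overall glucose balance (none leaves overhead): glucose in fresh feed = glucose in product, i.e. 256.3×0.110 = (1−0.269)·F12·0.291.
F12 = 28.193/(0.291×0.731) = 132.54 kg/h.
Recycle F8 = 0.269×132.54 = 35.652 kg/h.

35.65 kg/h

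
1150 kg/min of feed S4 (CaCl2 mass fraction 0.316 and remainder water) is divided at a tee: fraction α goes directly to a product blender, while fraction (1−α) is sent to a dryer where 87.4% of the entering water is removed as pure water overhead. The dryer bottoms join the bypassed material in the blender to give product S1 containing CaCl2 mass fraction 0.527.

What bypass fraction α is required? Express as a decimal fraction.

0.330

All 1150×0.316 = 363.4 kg/min of CaCl2 reaches S1, so S1 = 363.4/0.527 = 689.56 kg/min and vapour = 460.44 kg/min.
The evaporator receives (1−α)·1150 of feed at 0.684 water and removes 0.874 of that water:
0.874×0.684×(1−α)×1150 = 460.44
(1−α) = 460.44/687.49 = 0.6697;  α = 0.3303.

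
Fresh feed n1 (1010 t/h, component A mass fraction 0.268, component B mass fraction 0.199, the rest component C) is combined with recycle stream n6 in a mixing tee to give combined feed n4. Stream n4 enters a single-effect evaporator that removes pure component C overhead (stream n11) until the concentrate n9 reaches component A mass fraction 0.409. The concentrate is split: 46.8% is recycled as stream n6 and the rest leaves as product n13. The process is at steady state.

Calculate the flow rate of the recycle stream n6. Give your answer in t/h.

582.2 t/h

Overall component A balance (none leaves overhead): component A in fresh feed = component A in product, i.e. 1010×0.268 = (1−0.468)·n9·0.409.
n9 = 270.68/(0.409×0.532) = 1244 t/h.
Recycle n6 = 0.468×1244 = 582.19 t/h.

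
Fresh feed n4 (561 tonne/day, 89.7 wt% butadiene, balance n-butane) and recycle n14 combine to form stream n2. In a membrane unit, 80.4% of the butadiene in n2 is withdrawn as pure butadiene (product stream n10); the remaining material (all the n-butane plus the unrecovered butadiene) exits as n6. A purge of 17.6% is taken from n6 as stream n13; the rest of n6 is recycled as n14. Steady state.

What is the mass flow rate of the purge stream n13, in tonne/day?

n-butane enters only via n4 and leaves only via the purge: 561×0.103 = 0.176×(n-butane in n6), and the membrane unit passes all n-butane, so n-butane in n2 = n-butane in n6 = 328.31 tonne/day.
butadiene in n2: m_A = 561×0.897 + (1−0.176)·(1−0.804)·m_A, so m_A = 503.22/0.8385 = 600.14 tonne/day.
n6 = (1−0.804)×600.14 + 328.31 = 445.94 tonne/day.
Purge n13 = 0.176×445.94 = 78.486 tonne/day.

78.49 tonne/day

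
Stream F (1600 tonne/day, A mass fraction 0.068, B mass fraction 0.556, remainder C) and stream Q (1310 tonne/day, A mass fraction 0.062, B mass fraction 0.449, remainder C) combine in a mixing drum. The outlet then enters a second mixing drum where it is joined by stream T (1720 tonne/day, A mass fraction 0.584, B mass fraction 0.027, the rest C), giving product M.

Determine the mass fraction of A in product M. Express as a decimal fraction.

Overall, product flow = 4630 tonne/day.
A in = 1600×0.068 + 1310×0.062 + 1720×0.584 = 1194.5 tonne/day.
A fraction in M = 0.258.

0.258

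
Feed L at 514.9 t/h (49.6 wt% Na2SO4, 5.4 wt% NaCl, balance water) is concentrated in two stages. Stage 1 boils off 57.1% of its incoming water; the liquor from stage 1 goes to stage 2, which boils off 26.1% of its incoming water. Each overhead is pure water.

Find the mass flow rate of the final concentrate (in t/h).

water in feed = 514.9×0.450 = 231.7 t/h.
After stage 1: water left = (1−0.571)×231.7 = 99.401; stream total = 382.6 t/h.
After stage 2: water left = (1−0.261)×99.401 = 73.458; final concentrate = 356.65 t/h.

356.7 t/h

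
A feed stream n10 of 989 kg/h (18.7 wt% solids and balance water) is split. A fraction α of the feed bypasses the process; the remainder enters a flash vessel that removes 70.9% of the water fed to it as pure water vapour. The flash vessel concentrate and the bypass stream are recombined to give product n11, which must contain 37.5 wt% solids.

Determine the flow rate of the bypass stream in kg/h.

All 989×0.187 = 184.94 kg/h of solids reaches n11, so n11 = 184.94/0.375 = 493.18 kg/h and vapour = 495.82 kg/h.
The evaporator receives (1−α)·989 of feed at 0.813 water and removes 0.709 of that water:
0.709×0.813×(1−α)×989 = 495.82
(1−α) = 495.82/570.08 = 0.8697;  α = 0.1303.
Bypass flow = 0.1303×989 = 128.83 kg/h.

128.8 kg/h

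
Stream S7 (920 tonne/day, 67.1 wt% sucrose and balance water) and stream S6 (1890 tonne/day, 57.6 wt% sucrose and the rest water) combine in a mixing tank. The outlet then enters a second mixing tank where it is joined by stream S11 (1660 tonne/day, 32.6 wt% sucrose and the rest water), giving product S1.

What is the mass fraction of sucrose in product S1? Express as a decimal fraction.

0.5027

Overall, product flow = 4470 tonne/day.
sucrose in = 920×0.671 + 1890×0.576 + 1660×0.326 = 2247.1 tonne/day.
sucrose fraction in S1 = 0.5027.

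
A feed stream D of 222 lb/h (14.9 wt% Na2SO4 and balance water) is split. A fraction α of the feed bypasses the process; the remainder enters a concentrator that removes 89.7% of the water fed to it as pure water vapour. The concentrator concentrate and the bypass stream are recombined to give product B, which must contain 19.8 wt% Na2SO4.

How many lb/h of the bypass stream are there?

All 222×0.149 = 33.078 lb/h of Na2SO4 reaches B, so B = 33.078/0.198 = 167.06 lb/h and vapour = 54.939 lb/h.
The evaporator receives (1−α)·222 of feed at 0.851 water and removes 0.897 of that water:
0.897×0.851×(1−α)×222 = 54.939
(1−α) = 54.939/169.46 = 0.3242;  α = 0.6758.
Bypass flow = 0.6758×222 = 150.03 lb/h.

150 lb/h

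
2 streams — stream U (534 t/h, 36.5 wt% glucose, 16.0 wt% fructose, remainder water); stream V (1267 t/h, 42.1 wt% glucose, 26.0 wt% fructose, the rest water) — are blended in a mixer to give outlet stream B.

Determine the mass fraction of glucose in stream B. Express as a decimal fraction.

Total flow out = 534 + 1267 = 1801 t/h.
glucose in = 534×0.365 + 1267×0.421 = 728.32 t/h.
glucose mass fraction in B = 728.32/1801 = 0.404.

0.404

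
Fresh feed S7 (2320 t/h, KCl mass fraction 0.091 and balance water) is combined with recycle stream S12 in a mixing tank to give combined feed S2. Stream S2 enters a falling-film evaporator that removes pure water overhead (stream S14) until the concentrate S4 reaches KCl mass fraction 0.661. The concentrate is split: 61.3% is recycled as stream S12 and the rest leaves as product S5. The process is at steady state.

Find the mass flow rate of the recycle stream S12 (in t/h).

Overall KCl balance (none leaves overhead): KCl in fresh feed = KCl in product, i.e. 2320×0.091 = (1−0.613)·S4·0.661.
S4 = 211.12/(0.661×0.387) = 825.31 t/h.
Recycle S12 = 0.613×825.31 = 505.91 t/h.

505.9 t/h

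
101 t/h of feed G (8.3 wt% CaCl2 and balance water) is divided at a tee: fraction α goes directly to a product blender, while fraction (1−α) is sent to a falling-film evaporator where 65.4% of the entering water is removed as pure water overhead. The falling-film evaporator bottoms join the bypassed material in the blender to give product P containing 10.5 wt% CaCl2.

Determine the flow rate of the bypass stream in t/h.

65.71 t/h

All 101×0.083 = 8.383 t/h of CaCl2 reaches P, so P = 8.383/0.105 = 79.838 t/h and vapour = 21.162 t/h.
The evaporator receives (1−α)·101 of feed at 0.917 water and removes 0.654 of that water:
0.654×0.917×(1−α)×101 = 21.162
(1−α) = 21.162/60.572 = 0.3494;  α = 0.6506.
Bypass flow = 0.6506×101 = 65.714 t/h.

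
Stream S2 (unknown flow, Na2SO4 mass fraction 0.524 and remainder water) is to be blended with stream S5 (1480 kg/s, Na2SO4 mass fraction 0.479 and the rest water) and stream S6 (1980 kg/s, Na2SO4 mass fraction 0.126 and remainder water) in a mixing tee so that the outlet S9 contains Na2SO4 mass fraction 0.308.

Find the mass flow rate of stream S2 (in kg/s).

Let S2 be the unknown flow. Total out = 3460 + S2.
Na2SO4 balance: 958.4 + 0.524·S2 = 0.308·(3460 + S2)
(0.524 − 0.308)·S2 = 0.308×3460 − 958.4 = 107.28
S2 = 107.28 / 0.216 = 496.67 kg/s

496.7 kg/s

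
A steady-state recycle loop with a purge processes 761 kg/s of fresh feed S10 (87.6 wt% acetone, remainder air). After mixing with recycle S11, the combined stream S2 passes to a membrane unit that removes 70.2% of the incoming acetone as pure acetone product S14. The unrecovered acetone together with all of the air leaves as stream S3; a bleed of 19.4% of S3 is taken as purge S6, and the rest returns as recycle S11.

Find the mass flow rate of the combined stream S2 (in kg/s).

air enters only via S10 and leaves only via the purge: 761×0.124 = 0.194×(air in S3), and the membrane unit passes all air, so air in S2 = air in S3 = 486.41 kg/s.
acetone in S2: m_A = 761×0.876 + (1−0.194)·(1−0.702)·m_A, so m_A = 666.64/0.7598 = 877.37 kg/s.
S2 = 877.37 + 486.41 = 1363.8 kg/s.

1364 kg/s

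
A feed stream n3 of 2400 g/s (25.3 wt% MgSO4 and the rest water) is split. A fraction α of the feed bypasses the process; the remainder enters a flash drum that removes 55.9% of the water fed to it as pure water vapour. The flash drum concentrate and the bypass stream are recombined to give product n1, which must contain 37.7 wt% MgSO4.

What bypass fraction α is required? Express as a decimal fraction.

0.212

All 2400×0.253 = 607.2 g/s of MgSO4 reaches n1, so n1 = 607.2/0.377 = 1610.6 g/s and vapour = 789.39 g/s.
The evaporator receives (1−α)·2400 of feed at 0.747 water and removes 0.559 of that water:
0.559×0.747×(1−α)×2400 = 789.39
(1−α) = 789.39/1002.2 = 0.7877;  α = 0.2123.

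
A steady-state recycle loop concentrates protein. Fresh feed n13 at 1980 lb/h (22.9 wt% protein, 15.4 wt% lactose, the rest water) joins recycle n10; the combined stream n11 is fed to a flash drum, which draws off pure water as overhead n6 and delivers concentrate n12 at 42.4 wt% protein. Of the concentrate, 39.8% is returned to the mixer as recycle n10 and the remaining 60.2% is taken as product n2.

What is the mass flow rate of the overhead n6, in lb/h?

910.6 lb/h

Overall protein balance (none leaves overhead): protein in fresh feed = protein in product, i.e. 1980×0.229 = (1−0.398)·n12·0.424.
n12 = 453.42/(0.424×0.602) = 1776.4 lb/h.
Recycle n10 = 0.398×1776.4 = 707 lb/h.
Combined feed n11 = 1980 + 707 = 2687 lb/h.
Overhead n6 = n11 − n12 = 2687 − 1776.4 = 910.61 lb/h.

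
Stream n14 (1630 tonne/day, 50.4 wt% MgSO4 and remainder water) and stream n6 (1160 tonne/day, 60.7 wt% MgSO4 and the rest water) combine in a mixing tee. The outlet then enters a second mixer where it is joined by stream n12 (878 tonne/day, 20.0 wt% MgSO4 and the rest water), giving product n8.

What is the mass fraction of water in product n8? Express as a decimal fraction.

0.536

Overall, product flow = 3668 tonne/day.
water in = 1630×0.496 + 1160×0.393 + 878×0.800 = 1966.8 tonne/day.
water fraction in n8 = 0.536.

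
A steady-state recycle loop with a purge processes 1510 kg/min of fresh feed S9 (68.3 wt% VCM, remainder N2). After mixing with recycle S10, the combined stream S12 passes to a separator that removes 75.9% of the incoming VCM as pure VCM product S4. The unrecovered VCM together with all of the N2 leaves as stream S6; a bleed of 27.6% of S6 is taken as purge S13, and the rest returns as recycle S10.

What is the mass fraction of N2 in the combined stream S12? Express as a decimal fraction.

0.581

N2 enters only via S9 and leaves only via the purge: 1510×0.317 = 0.276×(N2 in S6), and the separator passes all N2, so N2 in S12 = N2 in S6 = 1734.3 kg/min.
VCM in S12: m_A = 1510×0.683 + (1−0.276)·(1−0.759)·m_A, so m_A = 1031.3/0.8255 = 1249.3 kg/min.
S12 = 1249.3 + 1734.3 = 2983.6 kg/min.
N2 fraction in S12 = 1734.3/2983.6 = 0.581.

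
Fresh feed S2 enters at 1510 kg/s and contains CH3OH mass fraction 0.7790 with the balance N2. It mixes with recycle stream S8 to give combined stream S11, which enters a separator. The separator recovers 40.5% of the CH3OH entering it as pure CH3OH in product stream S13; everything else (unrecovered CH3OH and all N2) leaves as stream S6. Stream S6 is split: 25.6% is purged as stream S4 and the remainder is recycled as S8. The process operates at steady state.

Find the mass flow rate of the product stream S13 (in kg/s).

CH3OH in S11: m_A = 1510×0.779 + (1−0.256)·(1−0.405)·m_A, so m_A = 1176.3/0.5573 = 2110.6 kg/s.
Product S13 = 0.405×2110.6 = 854.8 kg/s.

854.8 kg/s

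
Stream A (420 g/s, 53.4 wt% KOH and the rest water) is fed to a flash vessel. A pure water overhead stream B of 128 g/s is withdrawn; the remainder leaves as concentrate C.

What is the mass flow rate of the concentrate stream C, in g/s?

Concentrate = 420 − 128 = 292 g/s.

292 g/s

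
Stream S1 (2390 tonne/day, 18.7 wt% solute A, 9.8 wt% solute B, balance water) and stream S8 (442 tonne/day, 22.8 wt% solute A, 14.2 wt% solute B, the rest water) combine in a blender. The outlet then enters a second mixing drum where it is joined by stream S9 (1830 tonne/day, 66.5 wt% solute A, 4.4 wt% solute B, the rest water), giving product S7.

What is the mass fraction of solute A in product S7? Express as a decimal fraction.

0.379

Overall, product flow = 4662 tonne/day.
solute A in = 2390×0.187 + 442×0.228 + 1830×0.665 = 1764.7 tonne/day.
solute A fraction in S7 = 0.379.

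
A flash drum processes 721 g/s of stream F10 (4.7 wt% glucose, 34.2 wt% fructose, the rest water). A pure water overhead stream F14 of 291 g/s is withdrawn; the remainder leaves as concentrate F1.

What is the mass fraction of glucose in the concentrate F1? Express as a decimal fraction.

glucose is not removed: 721×0.047 = 33.887 g/s of glucose enters F1.
Concentrate = 721 − 291 = 430 g/s.
Mass fraction = 33.887/430 = 0.0788.

0.0788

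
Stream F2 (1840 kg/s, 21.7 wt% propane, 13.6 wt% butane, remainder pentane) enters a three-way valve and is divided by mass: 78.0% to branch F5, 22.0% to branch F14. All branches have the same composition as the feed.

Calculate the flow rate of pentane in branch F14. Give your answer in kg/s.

261.9 kg/s

Branch F14 total = 0.220×1840 = 404.8 kg/s.
pentane in F14 = 0.647×404.8 = 261.91 kg/s.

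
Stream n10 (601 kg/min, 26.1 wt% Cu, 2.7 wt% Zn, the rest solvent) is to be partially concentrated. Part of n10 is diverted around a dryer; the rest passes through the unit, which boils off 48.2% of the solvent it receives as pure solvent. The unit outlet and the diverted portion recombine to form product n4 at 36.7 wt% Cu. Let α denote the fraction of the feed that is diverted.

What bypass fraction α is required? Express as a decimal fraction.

0.158

All 601×0.261 = 156.86 kg/min of Cu reaches n4, so n4 = 156.86/0.367 = 427.41 kg/min and vapour = 173.59 kg/min.
The evaporator receives (1−α)·601 of feed at 0.712 solvent and removes 0.482 of that solvent:
0.482×0.712×(1−α)×601 = 173.59
(1−α) = 173.59/206.25 = 0.8416;  α = 0.1584.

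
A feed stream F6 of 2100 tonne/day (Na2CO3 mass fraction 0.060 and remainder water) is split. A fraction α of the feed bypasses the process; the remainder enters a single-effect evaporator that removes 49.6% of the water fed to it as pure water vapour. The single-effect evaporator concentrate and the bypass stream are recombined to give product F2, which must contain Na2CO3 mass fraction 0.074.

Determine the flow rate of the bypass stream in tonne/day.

1248 tonne/day

All 2100×0.060 = 126 tonne/day of Na2CO3 reaches F2, so F2 = 126/0.074 = 1702.7 tonne/day and vapour = 397.3 tonne/day.
The evaporator receives (1−α)·2100 of feed at 0.940 water and removes 0.496 of that water:
0.496×0.940×(1−α)×2100 = 397.3
(1−α) = 397.3/979.1 = 0.4058;  α = 0.5942.
Bypass flow = 0.5942×2100 = 1247.9 tonne/day.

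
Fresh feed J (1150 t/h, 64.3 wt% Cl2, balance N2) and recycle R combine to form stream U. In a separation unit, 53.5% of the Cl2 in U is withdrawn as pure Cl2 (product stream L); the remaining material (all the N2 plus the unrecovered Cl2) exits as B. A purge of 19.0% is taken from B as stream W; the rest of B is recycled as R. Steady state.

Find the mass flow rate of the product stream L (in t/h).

634.6 t/h

Cl2 in U: m_A = 1150×0.643 + (1−0.190)·(1−0.535)·m_A, so m_A = 739.45/0.6234 = 1186.3 t/h.
Product L = 0.535×1186.3 = 634.64 t/h.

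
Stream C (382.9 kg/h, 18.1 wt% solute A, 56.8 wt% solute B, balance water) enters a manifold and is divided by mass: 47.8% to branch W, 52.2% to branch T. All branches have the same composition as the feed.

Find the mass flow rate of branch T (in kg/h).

Branch T flow = 0.522×382.9 = 199.87 kg/h.

199.9 kg/h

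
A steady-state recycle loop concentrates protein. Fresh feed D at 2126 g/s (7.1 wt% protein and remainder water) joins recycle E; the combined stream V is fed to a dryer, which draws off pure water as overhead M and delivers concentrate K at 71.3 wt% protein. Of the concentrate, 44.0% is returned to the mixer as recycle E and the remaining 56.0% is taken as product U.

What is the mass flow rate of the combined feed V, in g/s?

Overall protein balance (none leaves overhead): protein in fresh feed = protein in product, i.e. 2126×0.071 = (1−0.440)·K·0.713.
K = 150.95/(0.713×0.560) = 378.05 g/s.
Recycle E = 0.440×378.05 = 166.34 g/s.
Combined feed V = 2126 + 166.34 = 2292.3 g/s.

2292 g/s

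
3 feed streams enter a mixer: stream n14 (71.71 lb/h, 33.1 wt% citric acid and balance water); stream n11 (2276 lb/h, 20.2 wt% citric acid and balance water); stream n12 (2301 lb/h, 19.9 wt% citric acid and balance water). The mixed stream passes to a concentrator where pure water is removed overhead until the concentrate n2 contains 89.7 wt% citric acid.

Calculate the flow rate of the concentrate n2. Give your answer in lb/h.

citric acid entering = 71.71×0.331 + 2276×0.202 + 2301×0.199 = 941.39 lb/h.
All citric acid reports to n2, so n2 = 941.39/0.897 = 1049.5 lb/h.

1049 lb/h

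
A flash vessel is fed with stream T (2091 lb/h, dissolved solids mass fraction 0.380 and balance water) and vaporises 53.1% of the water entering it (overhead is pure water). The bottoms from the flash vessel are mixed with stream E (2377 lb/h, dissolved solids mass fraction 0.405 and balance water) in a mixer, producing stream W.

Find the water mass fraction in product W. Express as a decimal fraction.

0.535

Vapour removed = 0.531×0.620×2091 = 688.4 lb/h; concentrate = 1402.6 lb/h.
water reaching the mixer = 608.02 (from concentrate) + 2377×0.595 = 2022.3 lb/h.
Product flow = 1402.6 + 2377 = 3779.6 lb/h; water fraction = 0.535.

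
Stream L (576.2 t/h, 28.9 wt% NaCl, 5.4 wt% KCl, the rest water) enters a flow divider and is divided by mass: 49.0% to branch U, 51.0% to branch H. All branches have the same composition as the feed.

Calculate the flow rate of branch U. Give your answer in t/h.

282.3 t/h

Branch U flow = 0.490×576.2 = 282.34 t/h.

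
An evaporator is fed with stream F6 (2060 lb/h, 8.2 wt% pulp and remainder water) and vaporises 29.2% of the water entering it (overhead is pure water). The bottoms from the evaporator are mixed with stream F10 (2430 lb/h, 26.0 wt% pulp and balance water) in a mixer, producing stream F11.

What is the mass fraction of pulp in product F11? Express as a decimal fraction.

0.203

Vapour removed = 0.292×0.918×2060 = 552.2 lb/h; concentrate = 1507.8 lb/h.
pulp reaching the mixer = 168.92 (from concentrate) + 2430×0.260 = 800.72 lb/h.
Product flow = 1507.8 + 2430 = 3937.8 lb/h; pulp fraction = 0.203.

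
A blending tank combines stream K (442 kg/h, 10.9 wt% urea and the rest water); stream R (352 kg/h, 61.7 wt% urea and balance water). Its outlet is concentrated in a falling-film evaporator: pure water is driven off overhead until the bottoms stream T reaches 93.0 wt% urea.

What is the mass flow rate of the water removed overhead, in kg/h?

urea entering = 442×0.109 + 352×0.617 = 265.36 kg/h.
All urea reports to T, so T = 265.36/0.930 = 285.34 kg/h.
Total feed = 794 kg/h; overhead = 794 − 285.34 = 508.66 kg/h.

508.7 kg/h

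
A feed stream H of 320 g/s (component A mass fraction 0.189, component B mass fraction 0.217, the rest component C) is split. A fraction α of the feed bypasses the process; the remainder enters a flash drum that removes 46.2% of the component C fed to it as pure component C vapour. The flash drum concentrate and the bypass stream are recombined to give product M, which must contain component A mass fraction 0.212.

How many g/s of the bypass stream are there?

193.5 g/s

All 320×0.189 = 60.48 g/s of component A reaches M, so M = 60.48/0.212 = 285.28 g/s and vapour = 34.717 g/s.
The evaporator receives (1−α)·320 of feed at 0.594 component C and removes 0.462 of that component C:
0.462×0.594×(1−α)×320 = 34.717
(1−α) = 34.717/87.817 = 0.3953;  α = 0.6047.
Bypass flow = 0.6047×320 = 193.49 g/s.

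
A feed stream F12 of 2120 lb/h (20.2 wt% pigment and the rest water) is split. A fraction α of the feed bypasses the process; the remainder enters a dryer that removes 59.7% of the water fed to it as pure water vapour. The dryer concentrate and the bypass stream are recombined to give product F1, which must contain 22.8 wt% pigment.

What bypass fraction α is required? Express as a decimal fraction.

0.761

All 2120×0.202 = 428.24 lb/h of pigment reaches F1, so F1 = 428.24/0.228 = 1878.2 lb/h and vapour = 241.75 lb/h.
The evaporator receives (1−α)·2120 of feed at 0.798 water and removes 0.597 of that water:
0.597×0.798×(1−α)×2120 = 241.75
(1−α) = 241.75/1010 = 0.2394;  α = 0.7606.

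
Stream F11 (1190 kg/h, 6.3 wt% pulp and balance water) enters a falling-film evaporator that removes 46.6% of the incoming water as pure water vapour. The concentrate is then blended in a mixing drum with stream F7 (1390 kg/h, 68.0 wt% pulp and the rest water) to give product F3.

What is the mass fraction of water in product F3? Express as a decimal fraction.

Vapour removed = 0.466×0.937×1190 = 519.6 kg/h; concentrate = 670.4 kg/h.
water reaching the mixer = 595.43 (from concentrate) + 1390×0.320 = 1040.2 kg/h.
Product flow = 670.4 + 1390 = 2060.4 kg/h; water fraction = 0.505.

0.505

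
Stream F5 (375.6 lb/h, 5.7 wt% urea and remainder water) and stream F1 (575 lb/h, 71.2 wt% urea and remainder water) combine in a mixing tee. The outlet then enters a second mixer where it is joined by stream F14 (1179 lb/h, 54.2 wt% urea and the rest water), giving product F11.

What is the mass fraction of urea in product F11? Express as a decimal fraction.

Overall, product flow = 2129.6 lb/h.
urea in = 375.6×0.057 + 575×0.712 + 1179×0.542 = 1069.8 lb/h.
urea fraction in F11 = 0.5024.

0.5024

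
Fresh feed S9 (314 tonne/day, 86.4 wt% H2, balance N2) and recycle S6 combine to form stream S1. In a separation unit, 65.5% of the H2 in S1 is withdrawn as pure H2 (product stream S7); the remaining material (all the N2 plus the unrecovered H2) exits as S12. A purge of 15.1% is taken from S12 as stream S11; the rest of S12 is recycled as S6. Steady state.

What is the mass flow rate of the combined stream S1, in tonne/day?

666.5 tonne/day

N2 enters only via S9 and leaves only via the purge: 314×0.136 = 0.151×(N2 in S12), and the separation unit passes all N2, so N2 in S1 = N2 in S12 = 282.81 tonne/day.
H2 in S1: m_A = 314×0.864 + (1−0.151)·(1−0.655)·m_A, so m_A = 271.3/0.7071 = 383.68 tonne/day.
S1 = 383.68 + 282.81 = 666.48 tonne/day.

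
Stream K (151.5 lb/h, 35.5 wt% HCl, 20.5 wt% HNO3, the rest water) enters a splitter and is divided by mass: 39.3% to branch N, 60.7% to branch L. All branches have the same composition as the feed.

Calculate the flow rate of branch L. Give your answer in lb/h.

Branch L flow = 0.607×151.5 = 91.96 lb/h.

91.96 lb/h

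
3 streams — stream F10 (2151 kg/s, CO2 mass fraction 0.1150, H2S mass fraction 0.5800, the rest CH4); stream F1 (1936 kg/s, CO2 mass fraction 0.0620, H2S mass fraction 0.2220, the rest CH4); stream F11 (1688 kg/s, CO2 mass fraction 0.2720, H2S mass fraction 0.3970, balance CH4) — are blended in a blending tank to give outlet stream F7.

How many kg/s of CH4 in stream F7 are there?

2601 kg/s

CH4 out = CH4 in = 2151×0.305 + 1936×0.716 + 1688×0.331 = 2601 kg/s.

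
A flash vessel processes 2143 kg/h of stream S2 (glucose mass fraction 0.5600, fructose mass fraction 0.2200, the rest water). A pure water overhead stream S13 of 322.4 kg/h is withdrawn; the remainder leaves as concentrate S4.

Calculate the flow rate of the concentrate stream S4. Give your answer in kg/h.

Concentrate = 2143 − 322.4 = 1820.6 kg/h.

1821 kg/h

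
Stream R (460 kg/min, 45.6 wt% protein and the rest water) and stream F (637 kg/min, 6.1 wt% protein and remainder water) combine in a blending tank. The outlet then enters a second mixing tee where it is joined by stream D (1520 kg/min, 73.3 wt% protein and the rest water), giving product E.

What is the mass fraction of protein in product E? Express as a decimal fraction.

0.521

Overall, product flow = 2617 kg/min.
protein in = 460×0.456 + 637×0.061 + 1520×0.733 = 1362.8 kg/min.
protein fraction in E = 0.521.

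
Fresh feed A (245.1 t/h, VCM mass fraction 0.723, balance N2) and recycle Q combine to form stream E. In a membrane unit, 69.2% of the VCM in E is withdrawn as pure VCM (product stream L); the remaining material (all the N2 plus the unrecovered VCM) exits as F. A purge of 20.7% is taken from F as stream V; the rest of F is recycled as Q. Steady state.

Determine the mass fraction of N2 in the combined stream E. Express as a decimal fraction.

0.583

N2 enters only via A and leaves only via the purge: 245.1×0.277 = 0.207×(N2 in F), and the membrane unit passes all N2, so N2 in E = N2 in F = 327.98 t/h.
VCM in E: m_A = 245.1×0.723 + (1−0.207)·(1−0.692)·m_A, so m_A = 177.21/0.7558 = 234.48 t/h.
E = 234.48 + 327.98 = 562.46 t/h.
N2 fraction in E = 327.98/562.46 = 0.583.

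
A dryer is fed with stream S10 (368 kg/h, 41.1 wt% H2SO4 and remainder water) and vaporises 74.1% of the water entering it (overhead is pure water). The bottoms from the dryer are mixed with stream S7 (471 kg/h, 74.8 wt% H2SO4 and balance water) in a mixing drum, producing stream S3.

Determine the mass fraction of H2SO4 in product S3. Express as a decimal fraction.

Vapour removed = 0.741×0.589×368 = 160.61 kg/h; concentrate = 207.39 kg/h.
H2SO4 reaching the mixer = 151.25 (from concentrate) + 471×0.748 = 503.56 kg/h.
Product flow = 207.39 + 471 = 678.39 kg/h; H2SO4 fraction = 0.742.

0.742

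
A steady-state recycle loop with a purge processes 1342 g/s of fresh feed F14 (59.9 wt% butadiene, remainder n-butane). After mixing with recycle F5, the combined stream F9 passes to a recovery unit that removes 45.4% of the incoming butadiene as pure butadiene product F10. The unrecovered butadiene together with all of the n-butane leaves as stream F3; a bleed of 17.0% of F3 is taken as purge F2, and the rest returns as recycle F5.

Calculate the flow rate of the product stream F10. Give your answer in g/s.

667.4 g/s

butadiene in F9: m_A = 1342×0.599 + (1−0.170)·(1−0.454)·m_A, so m_A = 803.86/0.5468 = 1470.1 g/s.
Product F10 = 0.454×1470.1 = 667.41 g/s.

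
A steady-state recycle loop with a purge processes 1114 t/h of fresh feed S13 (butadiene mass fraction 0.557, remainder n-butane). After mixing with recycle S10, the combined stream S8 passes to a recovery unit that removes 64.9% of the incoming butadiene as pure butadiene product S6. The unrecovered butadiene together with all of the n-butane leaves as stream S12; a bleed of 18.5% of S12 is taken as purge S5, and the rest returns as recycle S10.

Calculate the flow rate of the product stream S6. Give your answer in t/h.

butadiene in S8: m_A = 1114×0.557 + (1−0.185)·(1−0.649)·m_A, so m_A = 620.5/0.7139 = 869.12 t/h.
Product S6 = 0.649×869.12 = 564.06 t/h.

564.1 t/h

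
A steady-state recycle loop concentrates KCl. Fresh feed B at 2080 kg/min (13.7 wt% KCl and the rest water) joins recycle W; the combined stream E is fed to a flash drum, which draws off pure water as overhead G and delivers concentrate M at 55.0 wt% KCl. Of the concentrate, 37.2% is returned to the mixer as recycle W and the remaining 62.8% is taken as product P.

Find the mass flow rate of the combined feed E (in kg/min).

Overall KCl balance (none leaves overhead): KCl in fresh feed = KCl in product, i.e. 2080×0.137 = (1−0.372)·M·0.550.
M = 284.96/(0.550×0.628) = 825.01 kg/min.
Recycle W = 0.372×825.01 = 306.91 kg/min.
Combined feed E = 2080 + 306.91 = 2386.9 kg/min.

2387 kg/min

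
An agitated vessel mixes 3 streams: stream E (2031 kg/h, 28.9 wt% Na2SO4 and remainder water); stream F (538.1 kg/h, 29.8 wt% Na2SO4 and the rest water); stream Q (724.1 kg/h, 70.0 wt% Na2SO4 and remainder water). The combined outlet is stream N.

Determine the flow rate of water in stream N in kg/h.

2039 kg/h

water out = water in = 2031×0.711 + 538.1×0.702 + 724.1×0.300 = 2039 kg/h.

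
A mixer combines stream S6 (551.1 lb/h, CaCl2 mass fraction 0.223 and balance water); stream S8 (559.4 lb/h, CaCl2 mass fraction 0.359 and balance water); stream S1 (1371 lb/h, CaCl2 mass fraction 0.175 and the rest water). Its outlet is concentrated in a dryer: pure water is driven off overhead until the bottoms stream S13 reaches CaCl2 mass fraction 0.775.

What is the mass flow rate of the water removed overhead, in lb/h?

CaCl2 entering = 551.1×0.223 + 559.4×0.359 + 1371×0.175 = 563.64 lb/h.
All CaCl2 reports to S13, so S13 = 563.64/0.775 = 727.28 lb/h.
Total feed = 2481.5 lb/h; overhead = 2481.5 − 727.28 = 1754.2 lb/h.

1754 lb/h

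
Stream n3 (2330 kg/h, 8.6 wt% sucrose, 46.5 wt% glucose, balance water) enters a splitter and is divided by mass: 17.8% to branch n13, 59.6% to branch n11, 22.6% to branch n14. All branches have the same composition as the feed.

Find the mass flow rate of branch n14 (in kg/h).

526.6 kg/h

Branch n14 flow = 0.226×2330 = 526.58 kg/h.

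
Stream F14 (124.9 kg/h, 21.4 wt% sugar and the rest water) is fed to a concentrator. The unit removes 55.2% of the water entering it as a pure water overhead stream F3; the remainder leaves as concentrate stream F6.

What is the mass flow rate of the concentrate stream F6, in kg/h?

water entering = 124.9×0.786 = 98.171 kg/h; overhead removed = 0.552×98.171 = 54.191 kg/h.
Concentrate = 124.9 − 54.191 = 70.709 kg/h.

70.71 kg/h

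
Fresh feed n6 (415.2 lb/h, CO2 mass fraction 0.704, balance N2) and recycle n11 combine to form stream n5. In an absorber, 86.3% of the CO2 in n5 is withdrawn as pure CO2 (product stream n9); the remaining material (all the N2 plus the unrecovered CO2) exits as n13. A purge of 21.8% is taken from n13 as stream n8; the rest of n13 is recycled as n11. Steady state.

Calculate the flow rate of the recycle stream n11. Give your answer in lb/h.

475.9 lb/h

N2 enters only via n6 and leaves only via the purge: 415.2×0.296 = 0.218×(N2 in n13), and the absorber passes all N2, so N2 in n5 = N2 in n13 = 563.76 lb/h.
CO2 in n5: m_A = 415.2×0.704 + (1−0.218)·(1−0.863)·m_A, so m_A = 292.3/0.8929 = 327.37 lb/h.
n13 = (1−0.863)×327.37 + 563.76 = 608.61 lb/h.
Recycle n11 = (1−0.218)×608.61 = 475.93 lb/h.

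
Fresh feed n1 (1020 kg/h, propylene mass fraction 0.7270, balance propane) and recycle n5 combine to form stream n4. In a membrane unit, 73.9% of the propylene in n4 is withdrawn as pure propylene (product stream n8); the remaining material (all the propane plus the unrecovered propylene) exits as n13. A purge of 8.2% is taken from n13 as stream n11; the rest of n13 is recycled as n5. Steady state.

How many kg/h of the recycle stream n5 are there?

propane enters only via n1 and leaves only via the purge: 1020×0.273 = 0.082×(propane in n13), and the membrane unit passes all propane, so propane in n4 = propane in n13 = 3395.9 kg/h.
propylene in n4: m_A = 1020×0.727 + (1−0.082)·(1−0.739)·m_A, so m_A = 741.54/0.7604 = 975.19 kg/h.
n13 = (1−0.739)×975.19 + 3395.9 = 3650.4 kg/h.
Recycle n5 = (1−0.082)×3650.4 = 3351 kg/h.

3351 kg/h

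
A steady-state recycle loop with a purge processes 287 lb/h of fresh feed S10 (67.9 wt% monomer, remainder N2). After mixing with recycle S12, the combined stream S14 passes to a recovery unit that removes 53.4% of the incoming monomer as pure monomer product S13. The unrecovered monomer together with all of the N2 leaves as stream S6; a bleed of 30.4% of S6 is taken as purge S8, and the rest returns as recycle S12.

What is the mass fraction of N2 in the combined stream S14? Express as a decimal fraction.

N2 enters only via S10 and leaves only via the purge: 287×0.321 = 0.304×(N2 in S6), and the recovery unit passes all N2, so N2 in S14 = N2 in S6 = 303.05 lb/h.
monomer in S14: m_A = 287×0.679 + (1−0.304)·(1−0.534)·m_A, so m_A = 194.87/0.6757 = 288.42 lb/h.
S14 = 288.42 + 303.05 = 591.47 lb/h.
N2 fraction in S14 = 303.05/591.47 = 0.512.

0.512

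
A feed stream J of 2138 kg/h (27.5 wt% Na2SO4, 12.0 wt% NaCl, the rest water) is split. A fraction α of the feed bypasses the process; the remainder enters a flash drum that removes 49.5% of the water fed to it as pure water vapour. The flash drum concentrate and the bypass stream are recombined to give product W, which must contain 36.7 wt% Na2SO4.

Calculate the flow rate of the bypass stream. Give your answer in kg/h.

348.3 kg/h

All 2138×0.275 = 587.95 kg/h of Na2SO4 reaches W, so W = 587.95/0.367 = 1602 kg/h and vapour = 535.96 kg/h.
The evaporator receives (1−α)·2138 of feed at 0.605 water and removes 0.495 of that water:
0.495×0.605×(1−α)×2138 = 535.96
(1−α) = 535.96/640.28 = 0.8371;  α = 0.1629.
Bypass flow = 0.1629×2138 = 348.35 kg/h.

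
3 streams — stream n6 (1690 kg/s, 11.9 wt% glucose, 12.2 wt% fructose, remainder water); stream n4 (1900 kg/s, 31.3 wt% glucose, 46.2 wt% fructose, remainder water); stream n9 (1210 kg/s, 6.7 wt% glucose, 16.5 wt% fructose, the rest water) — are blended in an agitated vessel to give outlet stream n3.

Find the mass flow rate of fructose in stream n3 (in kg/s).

fructose out = fructose in = 1690×0.122 + 1900×0.462 + 1210×0.165 = 1283.6 kg/s.

1284 kg/s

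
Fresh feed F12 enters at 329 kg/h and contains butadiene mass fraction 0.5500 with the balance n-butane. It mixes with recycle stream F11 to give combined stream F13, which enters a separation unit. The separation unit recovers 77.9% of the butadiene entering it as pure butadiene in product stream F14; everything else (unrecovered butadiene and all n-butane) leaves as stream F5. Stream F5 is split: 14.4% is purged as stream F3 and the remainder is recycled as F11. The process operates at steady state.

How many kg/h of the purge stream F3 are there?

n-butane enters only via F12 and leaves only via the purge: 329×0.450 = 0.144×(n-butane in F5), and the separation unit passes all n-butane, so n-butane in F13 = n-butane in F5 = 1028.1 kg/h.
butadiene in F13: m_A = 329×0.550 + (1−0.144)·(1−0.779)·m_A, so m_A = 180.95/0.8108 = 223.17 kg/h.
F5 = (1−0.779)×223.17 + 1028.1 = 1077.4 kg/h.
Purge F3 = 0.144×1077.4 = 155.15 kg/h.

155.2 kg/h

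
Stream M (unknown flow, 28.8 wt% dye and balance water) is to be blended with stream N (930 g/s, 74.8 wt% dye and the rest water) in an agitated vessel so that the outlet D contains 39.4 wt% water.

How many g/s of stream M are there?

Let M be the unknown flow. Total out = 930 + M.
water balance: 234.36 + 0.712·M = 0.394·(930 + M)
(0.712 − 0.394)·M = 0.394×930 − 234.36 = 132.06
M = 132.06 / 0.318 = 415.28 g/s

415.3 g/s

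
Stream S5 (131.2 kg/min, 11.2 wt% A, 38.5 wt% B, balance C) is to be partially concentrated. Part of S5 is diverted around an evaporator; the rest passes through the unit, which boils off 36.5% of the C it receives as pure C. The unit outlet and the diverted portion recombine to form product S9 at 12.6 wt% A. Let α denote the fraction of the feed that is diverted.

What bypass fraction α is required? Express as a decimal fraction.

0.395

All 131.2×0.112 = 14.694 kg/min of A reaches S9, so S9 = 14.694/0.126 = 116.62 kg/min and vapour = 14.578 kg/min.
The evaporator receives (1−α)·131.2 of feed at 0.503 C and removes 0.365 of that C:
0.365×0.503×(1−α)×131.2 = 14.578
(1−α) = 14.578/24.088 = 0.6052;  α = 0.3948.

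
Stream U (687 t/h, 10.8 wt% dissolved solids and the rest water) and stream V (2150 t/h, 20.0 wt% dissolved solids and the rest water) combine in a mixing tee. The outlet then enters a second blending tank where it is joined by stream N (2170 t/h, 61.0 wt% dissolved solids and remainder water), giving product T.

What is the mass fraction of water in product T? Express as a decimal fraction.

0.635

Overall, product flow = 5007 t/h.
water in = 687×0.892 + 2150×0.800 + 2170×0.390 = 3179.1 t/h.
water fraction in T = 0.635.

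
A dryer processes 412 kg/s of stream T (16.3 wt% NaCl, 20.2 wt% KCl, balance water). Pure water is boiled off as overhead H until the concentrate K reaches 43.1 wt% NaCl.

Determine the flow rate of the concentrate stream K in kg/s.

NaCl is conserved: 412×0.163 = 67.156 kg/s all reports to the concentrate.
Concentrate = 67.156/(target fraction) = 155.81 kg/s.

155.8 kg/s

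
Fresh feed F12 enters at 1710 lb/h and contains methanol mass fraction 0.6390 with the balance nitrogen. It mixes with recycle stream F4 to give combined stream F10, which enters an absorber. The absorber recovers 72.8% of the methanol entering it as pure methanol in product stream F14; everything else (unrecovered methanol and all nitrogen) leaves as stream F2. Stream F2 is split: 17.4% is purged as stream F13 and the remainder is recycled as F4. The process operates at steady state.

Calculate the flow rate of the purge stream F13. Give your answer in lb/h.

nitrogen enters only via F12 and leaves only via the purge: 1710×0.361 = 0.174×(nitrogen in F2), and the absorber passes all nitrogen, so nitrogen in F10 = nitrogen in F2 = 3547.8 lb/h.
methanol in F10: m_A = 1710×0.639 + (1−0.174)·(1−0.728)·m_A, so m_A = 1092.7/0.7753 = 1409.3 lb/h.
F2 = (1−0.728)×1409.3 + 3547.8 = 3931.1 lb/h.
Purge F13 = 0.174×3931.1 = 684.01 lb/h.

684 lb/h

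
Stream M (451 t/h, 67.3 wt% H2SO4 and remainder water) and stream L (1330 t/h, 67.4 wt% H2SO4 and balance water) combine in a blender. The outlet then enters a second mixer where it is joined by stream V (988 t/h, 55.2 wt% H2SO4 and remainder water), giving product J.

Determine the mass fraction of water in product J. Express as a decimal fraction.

Overall, product flow = 2769 t/h.
water in = 451×0.327 + 1330×0.326 + 988×0.448 = 1023.7 t/h.
water fraction in J = 0.370.

0.370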